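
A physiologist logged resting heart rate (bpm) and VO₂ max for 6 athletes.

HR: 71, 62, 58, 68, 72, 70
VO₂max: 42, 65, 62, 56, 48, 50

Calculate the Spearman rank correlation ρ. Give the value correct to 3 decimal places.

Rank HR: 5, 2, 1, 3, 6, 4
Rank VO₂max: 1, 6, 5, 4, 2, 3
d = rank(HR) − rank(VO₂max): 4, -4, -4, -1, 4, 1; Σd² = 66
ρ = 1 − 6Σd² / [n(n²−1)] = 1 − 6×66 / (6×35) = 1 − 396/210 ≈ -0.886

-0.886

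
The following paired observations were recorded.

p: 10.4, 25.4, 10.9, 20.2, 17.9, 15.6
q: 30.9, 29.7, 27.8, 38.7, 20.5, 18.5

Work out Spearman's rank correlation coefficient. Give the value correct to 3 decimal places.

0.143

Rank p: 1, 6, 2, 5, 4, 3
Rank q: 5, 4, 3, 6, 2, 1
d = rank(p) − rank(q): -4, 2, -1, -1, 2, 2; Σd² = 30
ρ = 1 − 6Σd² / [n(n²−1)] = 1 − 6×30 / (6×35) = 1 − 180/210 ≈ 0.143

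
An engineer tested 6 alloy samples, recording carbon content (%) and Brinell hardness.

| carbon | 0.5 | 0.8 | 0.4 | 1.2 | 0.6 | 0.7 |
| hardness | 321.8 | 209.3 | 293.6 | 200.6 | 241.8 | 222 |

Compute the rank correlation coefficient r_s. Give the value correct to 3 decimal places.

Rank carbon: 2, 5, 1, 6, 3, 4
Rank hardness: 6, 2, 5, 1, 4, 3
d = rank(carbon) − rank(hardness): -4, 3, -4, 5, -1, 1; Σd² = 68
ρ = 1 − 6Σd² / [n(n²−1)] = 1 − 6×68 / (6×35) = 1 − 408/210 ≈ -0.943

-0.943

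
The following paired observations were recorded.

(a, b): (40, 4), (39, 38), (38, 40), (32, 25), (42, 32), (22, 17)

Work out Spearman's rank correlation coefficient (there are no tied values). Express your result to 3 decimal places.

0.086

Rank a: 5, 4, 3, 2, 6, 1
Rank b: 1, 5, 6, 3, 4, 2
d = rank(a) − rank(b): 4, -1, -3, -1, 2, -1; Σd² = 32
ρ = 1 − 6Σd² / [n(n²−1)] = 1 − 6×32 / (6×35) = 1 − 192/210 ≈ 0.086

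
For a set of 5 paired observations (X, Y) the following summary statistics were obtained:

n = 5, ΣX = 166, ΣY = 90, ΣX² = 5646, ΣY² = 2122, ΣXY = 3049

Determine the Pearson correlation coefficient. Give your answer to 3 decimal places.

0.234

r = (nΣXY − ΣXΣY) / √[(nΣX² − (ΣX)²)(nΣY² − (ΣY)²)]
Numerator: 5×3049 − 166×90 = 305
Denominator: √[(28230 − 27556)(10610 − 8100)] = √[674 × 2510] = 1300.6691
r = 305 / 1300.6691 ≈ 0.234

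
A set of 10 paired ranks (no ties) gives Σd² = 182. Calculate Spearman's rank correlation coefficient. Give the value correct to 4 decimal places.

-0.1030

ρ = 1 − 6Σd² / [n(n²−1)] = 1 − 6×182 / (10×99)
  = 1 − 1092/990 = 1 − 1.10303 ≈ -0.1030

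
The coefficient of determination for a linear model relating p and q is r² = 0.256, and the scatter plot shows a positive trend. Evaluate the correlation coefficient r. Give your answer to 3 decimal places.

0.506

|r| = √0.256 = 0.506
The association is positive, so r = 0.506.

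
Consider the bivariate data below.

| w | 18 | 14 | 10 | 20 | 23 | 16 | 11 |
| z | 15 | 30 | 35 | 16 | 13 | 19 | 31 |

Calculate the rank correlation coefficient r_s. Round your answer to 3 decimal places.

-0.964

Rank w: 5, 3, 1, 6, 7, 4, 2
Rank z: 2, 5, 7, 3, 1, 4, 6
d = rank(w) − rank(z): 3, -2, -6, 3, 6, 0, -4; Σd² = 110
ρ = 1 − 6Σd² / [n(n²−1)] = 1 − 6×110 / (7×48) = 1 − 660/336 ≈ -0.964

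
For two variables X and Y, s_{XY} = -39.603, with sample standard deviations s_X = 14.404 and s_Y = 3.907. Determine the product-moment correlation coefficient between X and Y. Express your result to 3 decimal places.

r = Cov(X,Y) / (s_X · s_Y) = -39.603 / (14.404 × 3.907)
  = -39.603 / 56.2764 ≈ -0.704

-0.704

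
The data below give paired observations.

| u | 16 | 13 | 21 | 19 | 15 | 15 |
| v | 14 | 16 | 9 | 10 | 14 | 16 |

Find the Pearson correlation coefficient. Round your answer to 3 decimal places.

-0.962

n = 6, Σu = 99, Σv = 79, Σu² = 1677, Σv² = 1085, Σuv = 1261
nΣuv − ΣuΣv = 7566 − 7821 = -255
nΣu² − (Σu)² = 10062 − 9801 = 261; nΣv² − (Σv)² = 6510 − 6241 = 269
r = -255 / √(261 × 269) = -255 / 264.9698 ≈ -0.962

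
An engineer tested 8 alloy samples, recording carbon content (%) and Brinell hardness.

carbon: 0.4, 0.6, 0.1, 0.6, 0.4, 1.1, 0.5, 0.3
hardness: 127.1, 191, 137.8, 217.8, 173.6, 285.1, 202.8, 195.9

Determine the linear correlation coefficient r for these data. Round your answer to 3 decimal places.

0.868

n = 8, Σx = 4, Σy = 1531.1, Σx² = 2.6, Σy² = 309984.71, Σxy = 853.12
nΣxy − ΣxΣy = 6824.96 − 6124.4 = 700.56
nΣx² − (Σx)² = 20.8 − 16 = 4.8; nΣy² − (Σy)² = 2479877.68 − 2344267.21 = 135610.47
r = 700.56 / √(4.8 × 135610.47) = 700.56 / 806.8025 ≈ 0.868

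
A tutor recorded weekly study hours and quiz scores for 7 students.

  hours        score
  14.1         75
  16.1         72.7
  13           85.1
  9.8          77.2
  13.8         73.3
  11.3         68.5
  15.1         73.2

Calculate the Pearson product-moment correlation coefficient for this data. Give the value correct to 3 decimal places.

n = 7, Σx = 93.2, Σy = 525, Σx² = 1269.2, Σy² = 39535.52, Σxy = 6981.74
nΣxy − ΣxΣy = 48872.18 − 48930 = -57.82
nΣx² − (Σx)² = 8884.4 − 8686.24 = 198.16; nΣy² − (Σy)² = 276748.64 − 275625 = 1123.64
r = -57.82 / √(198.16 × 1123.64) = -57.82 / 471.8692 ≈ -0.123

-0.123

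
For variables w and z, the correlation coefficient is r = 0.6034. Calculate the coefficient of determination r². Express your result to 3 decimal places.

0.364

r² = (0.6034)² = 0.364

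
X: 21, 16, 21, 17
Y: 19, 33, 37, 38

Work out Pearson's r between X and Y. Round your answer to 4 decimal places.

n = 4, ΣX = 75, ΣY = 127, ΣX² = 1427, ΣY² = 4263, ΣXY = 2350
nΣXY − ΣXΣY = 9400 − 9525 = -125
nΣX² − (ΣX)² = 5708 − 5625 = 83; nΣY² − (ΣY)² = 17052 − 16129 = 923
r = -125 / √(83 × 923) = -125 / 276.7833 ≈ -0.4516

-0.4516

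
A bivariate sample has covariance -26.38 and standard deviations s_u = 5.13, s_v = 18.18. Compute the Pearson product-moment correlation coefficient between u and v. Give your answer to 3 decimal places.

r = Cov(u,v) / (s_u · s_v) = -26.38 / (5.13 × 18.18)
  = -26.38 / 93.2634 ≈ -0.283

-0.283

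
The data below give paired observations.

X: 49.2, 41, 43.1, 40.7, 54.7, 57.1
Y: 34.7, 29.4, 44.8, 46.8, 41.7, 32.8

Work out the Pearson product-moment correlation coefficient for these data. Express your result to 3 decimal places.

n = 6, ΣX = 285.8, ΣY = 230.2, ΣX² = 13868.24, ΣY² = 9080.46, ΣXY = 10902.15
nΣXY − ΣXΣY = 65412.9 − 65791.16 = -378.26
nΣX² − (ΣX)² = 83209.44 − 81681.64 = 1527.8; nΣY² − (ΣY)² = 54482.76 − 52992.04 = 1490.72
r = -378.26 / √(1527.8 × 1490.72) = -378.26 / 1509.1461 ≈ -0.251

-0.251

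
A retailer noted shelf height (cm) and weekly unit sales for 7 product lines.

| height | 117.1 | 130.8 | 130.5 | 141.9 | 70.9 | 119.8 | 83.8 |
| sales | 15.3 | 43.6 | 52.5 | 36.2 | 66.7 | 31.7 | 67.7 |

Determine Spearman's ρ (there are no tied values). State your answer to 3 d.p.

Rank height: 3, 6, 5, 7, 1, 4, 2
Rank sales: 1, 4, 5, 3, 6, 2, 7
d = rank(height) − rank(sales): 2, 2, 0, 4, -5, 2, -5; Σd² = 78
ρ = 1 − 6Σd² / [n(n²−1)] = 1 − 6×78 / (7×48) = 1 − 468/336 ≈ -0.393

-0.393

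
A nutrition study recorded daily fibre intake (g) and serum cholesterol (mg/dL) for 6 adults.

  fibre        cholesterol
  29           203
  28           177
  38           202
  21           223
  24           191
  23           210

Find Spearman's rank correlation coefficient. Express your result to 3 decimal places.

Rank fibre: 5, 4, 6, 1, 3, 2
Rank cholesterol: 4, 1, 3, 6, 2, 5
d = rank(fibre) − rank(cholesterol): 1, 3, 3, -5, 1, -3; Σd² = 54
ρ = 1 − 6Σd² / [n(n²−1)] = 1 − 6×54 / (6×35) = 1 − 324/210 ≈ -0.543

-0.543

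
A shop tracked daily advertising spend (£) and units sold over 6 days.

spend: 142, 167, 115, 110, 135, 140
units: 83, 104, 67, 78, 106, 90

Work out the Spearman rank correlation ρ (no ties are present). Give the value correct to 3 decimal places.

0.543

Rank spend: 5, 6, 2, 1, 3, 4
Rank units: 3, 5, 1, 2, 6, 4
d = rank(spend) − rank(units): 2, 1, 1, -1, -3, 0; Σd² = 16
ρ = 1 − 6Σd² / [n(n²−1)] = 1 − 6×16 / (6×35) = 1 − 96/210 ≈ 0.543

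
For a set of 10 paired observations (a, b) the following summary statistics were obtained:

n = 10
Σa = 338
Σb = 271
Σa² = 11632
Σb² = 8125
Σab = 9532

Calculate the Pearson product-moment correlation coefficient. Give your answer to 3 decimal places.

r = (nΣab − ΣaΣb) / √[(nΣa² − (Σa)²)(nΣb² − (Σb)²)]
Numerator: 10×9532 − 338×271 = 3722
Denominator: √[(116320 − 114244)(81250 − 73441)] = √[2076 × 7809] = 4026.3487
r = 3722 / 4026.3487 ≈ 0.924

0.924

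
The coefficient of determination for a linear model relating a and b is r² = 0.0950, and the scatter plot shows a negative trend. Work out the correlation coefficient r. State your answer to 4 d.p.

|r| = √0.0950 = 0.3082
The association is negative, so r = −0.3082.

-0.3082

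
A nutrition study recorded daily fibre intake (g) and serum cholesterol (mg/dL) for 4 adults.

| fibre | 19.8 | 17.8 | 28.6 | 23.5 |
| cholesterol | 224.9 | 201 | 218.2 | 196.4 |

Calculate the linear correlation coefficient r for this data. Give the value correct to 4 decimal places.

n = 4, Σx = 89.7, Σy = 840.5, Σx² = 2079.09, Σy² = 177165.21, Σxy = 18886.74
nΣxy − ΣxΣy = 75546.96 − 75392.85 = 154.11
nΣx² − (Σx)² = 8316.36 − 8046.09 = 270.27; nΣy² − (Σy)² = 708660.84 − 706440.25 = 2220.59
r = 154.11 / √(270.27 × 2220.59) = 154.11 / 774.6992 ≈ 0.1989

0.1989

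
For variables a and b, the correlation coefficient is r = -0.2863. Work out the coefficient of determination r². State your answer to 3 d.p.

r² = (-0.2863)² = 0.082

0.082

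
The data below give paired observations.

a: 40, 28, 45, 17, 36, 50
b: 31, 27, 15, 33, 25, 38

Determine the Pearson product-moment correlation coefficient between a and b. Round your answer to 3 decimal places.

-0.110

n = 6, Σa = 216, Σb = 169, Σa² = 8494, Σb² = 5073, Σab = 6032
nΣab − ΣaΣb = 36192 − 36504 = -312
nΣa² − (Σa)² = 50964 − 46656 = 4308; nΣb² − (Σb)² = 30438 − 28561 = 1877
r = -312 / √(4308 × 1877) = -312 / 2843.6097 ≈ -0.110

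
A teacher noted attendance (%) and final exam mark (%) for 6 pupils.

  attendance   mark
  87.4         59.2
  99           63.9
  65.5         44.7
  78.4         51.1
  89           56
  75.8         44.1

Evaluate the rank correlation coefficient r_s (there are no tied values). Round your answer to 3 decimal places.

Rank attendance: 4, 6, 1, 3, 5, 2
Rank mark: 5, 6, 2, 3, 4, 1
d = rank(attendance) − rank(mark): -1, 0, -1, 0, 1, 1; Σd² = 4
ρ = 1 − 6Σd² / [n(n²−1)] = 1 − 6×4 / (6×35) = 1 − 24/210 ≈ 0.886

0.886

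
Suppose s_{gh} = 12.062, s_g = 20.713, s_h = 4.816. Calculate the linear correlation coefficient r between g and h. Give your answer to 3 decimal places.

r = Cov(g,h) / (s_g · s_h) = 12.062 / (20.713 × 4.816)
  = 12.062 / 99.7538 ≈ 0.121

0.121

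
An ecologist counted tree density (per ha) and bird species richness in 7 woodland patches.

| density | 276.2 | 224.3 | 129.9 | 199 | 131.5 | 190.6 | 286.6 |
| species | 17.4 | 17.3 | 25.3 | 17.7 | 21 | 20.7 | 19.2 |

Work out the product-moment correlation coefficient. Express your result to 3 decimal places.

-0.717

n = 7, Σx = 1438.1, Σy = 138.6, Σx² = 318832.11, Σy² = 2793.56, Σxy = 27704.68
nΣxy − ΣxΣy = 193932.76 − 199320.66 = -5387.9
nΣx² − (Σx)² = 2231824.77 − 2068131.61 = 163693.16; nΣy² − (Σy)² = 19554.92 − 19209.96 = 344.96
r = -5387.9 / √(163693.16 × 344.96) = -5387.9 / 7514.4922 ≈ -0.717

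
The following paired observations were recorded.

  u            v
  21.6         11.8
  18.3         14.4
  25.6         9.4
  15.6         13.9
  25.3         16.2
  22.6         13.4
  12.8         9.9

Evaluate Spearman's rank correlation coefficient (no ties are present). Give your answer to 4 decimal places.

Rank u: 4, 3, 7, 2, 6, 5, 1
Rank v: 3, 6, 1, 5, 7, 4, 2
d = rank(u) − rank(v): 1, -3, 6, -3, -1, 1, -1; Σd² = 58
ρ = 1 − 6Σd² / [n(n²−1)] = 1 − 6×58 / (7×48) = 1 − 348/336 ≈ -0.0357

-0.0357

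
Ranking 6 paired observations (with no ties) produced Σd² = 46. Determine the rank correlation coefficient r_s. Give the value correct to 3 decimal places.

ρ = 1 − 6Σd² / [n(n²−1)] = 1 − 6×46 / (6×35)
  = 1 − 276/210 = 1 − 1.3143 ≈ -0.314

-0.314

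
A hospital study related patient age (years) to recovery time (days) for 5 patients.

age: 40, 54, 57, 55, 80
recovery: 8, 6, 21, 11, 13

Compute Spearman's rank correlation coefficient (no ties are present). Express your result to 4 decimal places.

Rank age: 1, 2, 4, 3, 5
Rank recovery: 2, 1, 5, 3, 4
d = rank(age) − rank(recovery): -1, 1, -1, 0, 1; Σd² = 4
ρ = 1 − 6Σd² / [n(n²−1)] = 1 − 6×4 / (5×24) = 1 − 24/120 ≈ 0.8000

0.8000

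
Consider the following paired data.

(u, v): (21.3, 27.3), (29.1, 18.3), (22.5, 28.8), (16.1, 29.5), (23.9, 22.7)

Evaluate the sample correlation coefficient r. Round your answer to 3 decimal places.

n = 5, Σu = 112.9, Σv = 126.6, Σu² = 2637.17, Σv² = 3295.16, Σuv = 2779.5
nΣuv − ΣuΣv = 13897.5 − 14293.14 = -395.64
nΣu² − (Σu)² = 13185.85 − 12746.41 = 439.44; nΣv² − (Σv)² = 16475.8 − 16027.56 = 448.24
r = -395.64 / √(439.44 × 448.24) = -395.64 / 443.8182 ≈ -0.891

-0.891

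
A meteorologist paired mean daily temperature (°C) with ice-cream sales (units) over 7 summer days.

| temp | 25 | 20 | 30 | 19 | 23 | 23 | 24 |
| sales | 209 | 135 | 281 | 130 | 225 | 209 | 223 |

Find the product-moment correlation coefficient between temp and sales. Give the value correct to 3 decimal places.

n = 7, Σx = 164, Σy = 1412, Σx² = 3920, Σy² = 301802, Σxy = 34159
nΣxy − ΣxΣy = 239113 − 231568 = 7545
nΣx² − (Σx)² = 27440 − 26896 = 544; nΣy² − (Σy)² = 2112614 − 1993744 = 118870
r = 7545 / √(544 × 118870) = 7545 / 8041.4725 ≈ 0.938

0.938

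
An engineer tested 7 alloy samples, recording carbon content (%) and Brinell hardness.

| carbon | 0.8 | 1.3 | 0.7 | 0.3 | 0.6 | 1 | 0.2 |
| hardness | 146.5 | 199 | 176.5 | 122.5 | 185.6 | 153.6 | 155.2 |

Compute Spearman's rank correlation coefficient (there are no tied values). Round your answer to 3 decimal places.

0.321

Rank carbon: 5, 7, 4, 2, 3, 6, 1
Rank hardness: 2, 7, 5, 1, 6, 3, 4
d = rank(carbon) − rank(hardness): 3, 0, -1, 1, -3, 3, -3; Σd² = 38
ρ = 1 − 6Σd² / [n(n²−1)] = 1 − 6×38 / (7×48) = 1 − 228/336 ≈ 0.321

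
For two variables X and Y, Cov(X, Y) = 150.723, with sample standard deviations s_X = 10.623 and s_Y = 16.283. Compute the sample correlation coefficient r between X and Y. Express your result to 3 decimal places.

0.871

r = Cov(X,Y) / (s_X · s_Y) = 150.723 / (10.623 × 16.283)
  = 150.723 / 172.9743 ≈ 0.871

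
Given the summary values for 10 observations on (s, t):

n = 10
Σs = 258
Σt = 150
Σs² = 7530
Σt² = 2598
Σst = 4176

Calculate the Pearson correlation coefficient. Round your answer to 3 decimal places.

r = (nΣst − ΣsΣt) / √[(nΣs² − (Σs)²)(nΣt² − (Σt)²)]
Numerator: 10×4176 − 258×150 = 3060
Denominator: √[(75300 − 66564)(25980 − 22500)] = √[8736 × 3480] = 5513.7356
r = 3060 / 5513.7356 ≈ 0.555

0.555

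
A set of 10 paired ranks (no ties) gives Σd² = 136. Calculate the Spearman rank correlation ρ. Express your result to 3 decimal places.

0.176

ρ = 1 − 6Σd² / [n(n²−1)] = 1 − 6×136 / (10×99)
  = 1 − 816/990 = 1 − 0.8242 ≈ 0.176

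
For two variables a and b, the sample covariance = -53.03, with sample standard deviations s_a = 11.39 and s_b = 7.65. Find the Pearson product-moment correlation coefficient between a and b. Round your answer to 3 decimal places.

r = Cov(a,b) / (s_a · s_b) = -53.03 / (11.39 × 7.65)
  = -53.03 / 87.1335 ≈ -0.609

-0.609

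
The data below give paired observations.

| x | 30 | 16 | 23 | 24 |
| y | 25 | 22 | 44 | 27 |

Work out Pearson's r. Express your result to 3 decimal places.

n = 4, Σx = 93, Σy = 118, Σx² = 2261, Σy² = 3774, Σxy = 2762
nΣxy − ΣxΣy = 11048 − 10974 = 74
nΣx² − (Σx)² = 9044 − 8649 = 395; nΣy² − (Σy)² = 15096 − 13924 = 1172
r = 74 / √(395 × 1172) = 74 / 680.3969 ≈ 0.109

0.109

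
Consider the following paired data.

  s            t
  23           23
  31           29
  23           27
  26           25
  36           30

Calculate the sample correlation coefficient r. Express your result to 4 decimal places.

n = 5, Σs = 139, Σt = 134, Σs² = 3991, Σt² = 3624, Σst = 3779
nΣst − ΣsΣt = 18895 − 18626 = 269
nΣs² − (Σs)² = 19955 − 19321 = 634; nΣt² − (Σt)² = 18120 − 17956 = 164
r = 269 / √(634 × 164) = 269 / 322.4531 ≈ 0.8342

0.8342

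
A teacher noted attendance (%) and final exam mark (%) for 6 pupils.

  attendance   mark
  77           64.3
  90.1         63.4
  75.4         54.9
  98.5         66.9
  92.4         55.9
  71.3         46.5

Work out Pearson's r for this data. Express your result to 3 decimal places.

n = 6, Σx = 504.7, Σy = 351.9, Σx² = 43055.87, Σy² = 20930.73, Σxy = 29873.16
nΣxy − ΣxΣy = 179238.96 − 177603.93 = 1635.03
nΣx² − (Σx)² = 258335.22 − 254722.09 = 3613.13; nΣy² − (Σy)² = 125584.38 − 123833.61 = 1750.77
r = 1635.03 / √(3613.13 × 1750.77) = 1635.03 / 2515.1063 ≈ 0.650

0.650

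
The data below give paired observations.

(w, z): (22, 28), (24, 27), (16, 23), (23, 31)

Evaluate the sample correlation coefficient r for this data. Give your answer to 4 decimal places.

0.8070

n = 4, Σw = 85, Σz = 109, Σw² = 1845, Σz² = 3003, Σwz = 2345
nΣwz − ΣwΣz = 9380 − 9265 = 115
nΣw² − (Σw)² = 7380 − 7225 = 155; nΣz² − (Σz)² = 12012 − 11881 = 131
r = 115 / √(155 × 131) = 115 / 142.4956 ≈ 0.8070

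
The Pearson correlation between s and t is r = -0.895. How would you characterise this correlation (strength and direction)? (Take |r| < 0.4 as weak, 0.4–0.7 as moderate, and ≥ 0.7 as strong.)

r = -0.895 < 0 so the relationship is negative.
|r| = 0.895, which falls in the strong range.

strong negative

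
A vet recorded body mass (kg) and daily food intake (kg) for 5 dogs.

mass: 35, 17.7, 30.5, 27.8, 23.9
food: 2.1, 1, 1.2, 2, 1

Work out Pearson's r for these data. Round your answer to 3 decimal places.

0.720

n = 5, Σx = 134.9, Σy = 7.3, Σx² = 3812.59, Σy² = 11.85, Σxy = 207.3
nΣxy − ΣxΣy = 1036.5 − 984.77 = 51.73
nΣx² − (Σx)² = 19062.95 − 18198.01 = 864.94; nΣy² − (Σy)² = 59.25 − 53.29 = 5.96
r = 51.73 / √(864.94 × 5.96) = 51.73 / 71.7986 ≈ 0.720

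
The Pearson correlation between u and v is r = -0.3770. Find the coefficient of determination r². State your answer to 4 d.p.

r² = (-0.3770)² = 0.1421

0.1421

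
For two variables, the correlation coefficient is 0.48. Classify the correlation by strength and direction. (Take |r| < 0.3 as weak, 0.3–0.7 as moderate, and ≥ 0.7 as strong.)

moderate positive

r = 0.48 > 0 so the relationship is positive.
|r| = 0.48, which falls in the moderate range.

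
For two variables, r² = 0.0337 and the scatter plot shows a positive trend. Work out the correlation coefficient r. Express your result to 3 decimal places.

|r| = √0.0337 = 0.184
The association is positive, so r = 0.184.

0.184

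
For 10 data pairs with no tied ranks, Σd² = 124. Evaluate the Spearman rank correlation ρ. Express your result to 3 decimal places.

ρ = 1 − 6Σd² / [n(n²−1)] = 1 − 6×124 / (10×99)
  = 1 − 744/990 = 1 − 0.7515 ≈ 0.248

0.248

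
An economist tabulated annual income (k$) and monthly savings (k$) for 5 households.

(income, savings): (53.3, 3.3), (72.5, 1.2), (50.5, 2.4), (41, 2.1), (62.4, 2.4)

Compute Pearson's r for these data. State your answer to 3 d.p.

n = 5, Σx = 279.7, Σy = 11.4, Σx² = 16222.15, Σy² = 28.26, Σxy = 619.95
nΣxy − ΣxΣy = 3099.75 − 3188.58 = -88.83
nΣx² − (Σx)² = 81110.75 − 78232.09 = 2878.66; nΣy² − (Σy)² = 141.3 − 129.96 = 11.34
r = -88.83 / √(2878.66 × 11.34) = -88.83 / 180.6765 ≈ -0.492

-0.492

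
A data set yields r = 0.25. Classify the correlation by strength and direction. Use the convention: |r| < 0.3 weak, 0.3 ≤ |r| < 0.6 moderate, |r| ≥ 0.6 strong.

r = 0.25 > 0 so the relationship is positive.
|r| = 0.25, which falls in the weak range.

weak positive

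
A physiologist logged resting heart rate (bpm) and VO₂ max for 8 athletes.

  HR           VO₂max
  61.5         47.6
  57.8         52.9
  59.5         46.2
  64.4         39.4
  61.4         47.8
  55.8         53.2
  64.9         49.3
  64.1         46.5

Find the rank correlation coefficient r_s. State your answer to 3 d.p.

Rank HR: 5, 2, 3, 7, 4, 1, 8, 6
Rank VO₂max: 4, 7, 2, 1, 5, 8, 6, 3
d = rank(HR) − rank(VO₂max): 1, -5, 1, 6, -1, -7, 2, 3; Σd² = 126
ρ = 1 − 6Σd² / [n(n²−1)] = 1 − 6×126 / (8×63) = 1 − 756/504 ≈ -0.500

-0.500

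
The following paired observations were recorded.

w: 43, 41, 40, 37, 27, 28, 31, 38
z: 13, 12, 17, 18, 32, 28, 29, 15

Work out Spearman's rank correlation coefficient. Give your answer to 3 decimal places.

Rank w: 8, 7, 6, 4, 1, 2, 3, 5
Rank z: 2, 1, 4, 5, 8, 6, 7, 3
d = rank(w) − rank(z): 6, 6, 2, -1, -7, -4, -4, 2; Σd² = 162
ρ = 1 − 6Σd² / [n(n²−1)] = 1 − 6×162 / (8×63) = 1 − 972/504 ≈ -0.929

-0.929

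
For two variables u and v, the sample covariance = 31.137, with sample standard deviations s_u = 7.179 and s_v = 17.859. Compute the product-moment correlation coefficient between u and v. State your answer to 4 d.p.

r = Cov(u,v) / (s_u · s_v) = 31.137 / (7.179 × 17.859)
  = 31.137 / 128.2098 ≈ 0.2429

0.2429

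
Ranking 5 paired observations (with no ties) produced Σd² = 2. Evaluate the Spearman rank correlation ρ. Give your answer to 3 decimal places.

ρ = 1 − 6Σd² / [n(n²−1)] = 1 − 6×2 / (5×24)
  = 1 − 12/120 = 1 − 0.1000 ≈ 0.900

0.900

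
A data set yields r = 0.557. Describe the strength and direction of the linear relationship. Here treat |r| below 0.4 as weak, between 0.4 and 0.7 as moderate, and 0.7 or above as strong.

r = 0.557 > 0 so the relationship is positive.
|r| = 0.557, which falls in the moderate range.

moderate positive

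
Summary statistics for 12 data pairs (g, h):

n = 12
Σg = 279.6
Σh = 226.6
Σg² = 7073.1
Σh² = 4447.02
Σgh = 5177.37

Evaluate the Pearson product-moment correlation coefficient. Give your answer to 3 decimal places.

-0.334

r = (nΣgh − ΣgΣh) / √[(nΣg² − (Σg)²)(nΣh² − (Σh)²)]
Numerator: 12×5177.37 − 279.6×226.6 = -1228.92
Denominator: √[(84877.2 − 78176.16)(53364.24 − 51347.56)] = √[6701.04 × 2016.68] = 3676.1193
r = -1228.92 / 3676.1193 ≈ -0.334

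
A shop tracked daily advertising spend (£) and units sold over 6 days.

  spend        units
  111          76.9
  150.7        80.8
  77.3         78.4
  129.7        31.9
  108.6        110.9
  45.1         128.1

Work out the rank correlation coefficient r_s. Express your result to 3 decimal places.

-0.543

Rank spend: 4, 6, 2, 5, 3, 1
Rank units: 2, 4, 3, 1, 5, 6
d = rank(spend) − rank(units): 2, 2, -1, 4, -2, -5; Σd² = 54
ρ = 1 − 6Σd² / [n(n²−1)] = 1 − 6×54 / (6×35) = 1 − 324/210 ≈ -0.543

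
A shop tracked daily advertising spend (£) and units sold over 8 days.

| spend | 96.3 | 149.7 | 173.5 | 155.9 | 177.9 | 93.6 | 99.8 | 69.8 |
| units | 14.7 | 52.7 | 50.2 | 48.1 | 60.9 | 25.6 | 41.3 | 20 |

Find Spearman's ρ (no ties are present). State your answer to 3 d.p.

Rank spend: 3, 5, 7, 6, 8, 2, 4, 1
Rank units: 1, 7, 6, 5, 8, 3, 4, 2
d = rank(spend) − rank(units): 2, -2, 1, 1, 0, -1, 0, -1; Σd² = 12
ρ = 1 − 6Σd² / [n(n²−1)] = 1 − 6×12 / (8×63) = 1 − 72/504 ≈ 0.857

0.857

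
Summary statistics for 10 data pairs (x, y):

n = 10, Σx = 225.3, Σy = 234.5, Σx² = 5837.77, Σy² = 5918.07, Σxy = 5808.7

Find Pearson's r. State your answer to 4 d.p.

r = (nΣxy − ΣxΣy) / √[(nΣx² − (Σx)²)(nΣy² − (Σy)²)]
Numerator: 10×5808.7 − 225.3×234.5 = 5254.15
Denominator: √[(58377.7 − 50760.09)(59180.7 − 54990.25)] = √[7617.61 × 4190.45] = 5649.8862
r = 5254.15 / 5649.8862 ≈ 0.9300

0.9300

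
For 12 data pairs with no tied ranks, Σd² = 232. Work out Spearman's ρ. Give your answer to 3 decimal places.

0.189

ρ = 1 − 6Σd² / [n(n²−1)] = 1 − 6×232 / (12×143)
  = 1 − 1392/1716 = 1 − 0.8112 ≈ 0.189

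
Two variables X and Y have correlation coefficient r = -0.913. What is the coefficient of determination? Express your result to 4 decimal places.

r² = (-0.913)² = 0.8336

0.8336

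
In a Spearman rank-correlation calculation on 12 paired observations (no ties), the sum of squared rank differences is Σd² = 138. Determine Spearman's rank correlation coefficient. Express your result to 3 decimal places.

0.517

ρ = 1 − 6Σd² / [n(n²−1)] = 1 − 6×138 / (12×143)
  = 1 − 828/1716 = 1 − 0.4825 ≈ 0.517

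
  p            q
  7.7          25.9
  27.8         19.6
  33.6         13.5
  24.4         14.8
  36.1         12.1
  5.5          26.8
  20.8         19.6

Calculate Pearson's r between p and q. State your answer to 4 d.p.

-0.9484

n = 7, Σp = 155.9, Σq = 132.3, Σp² = 4322.55, Σq² = 2705.07, Σpq = 2550.92
nΣpq − ΣpΣq = 17856.44 − 20625.57 = -2769.13
nΣp² − (Σp)² = 30257.85 − 24304.81 = 5953.04; nΣq² − (Σq)² = 18935.49 − 17503.29 = 1432.2
r = -2769.13 / √(5953.04 × 1432.2) = -2769.13 / 2919.9219 ≈ -0.9484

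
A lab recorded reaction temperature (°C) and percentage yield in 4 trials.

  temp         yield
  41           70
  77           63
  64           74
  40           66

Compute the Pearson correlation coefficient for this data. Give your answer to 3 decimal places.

n = 4, Σx = 222, Σy = 273, Σx² = 13306, Σy² = 18701, Σxy = 15097
nΣxy − ΣxΣy = 60388 − 60606 = -218
nΣx² − (Σx)² = 53224 − 49284 = 3940; nΣy² − (Σy)² = 74804 − 74529 = 275
r = -218 / √(3940 × 275) = -218 / 1040.9131 ≈ -0.209

-0.209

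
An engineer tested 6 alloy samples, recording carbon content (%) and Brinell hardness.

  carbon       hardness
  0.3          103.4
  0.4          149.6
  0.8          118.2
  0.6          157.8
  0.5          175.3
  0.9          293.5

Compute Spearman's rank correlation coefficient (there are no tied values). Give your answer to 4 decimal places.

Rank carbon: 1, 2, 5, 4, 3, 6
Rank hardness: 1, 3, 2, 4, 5, 6
d = rank(carbon) − rank(hardness): 0, -1, 3, 0, -2, 0; Σd² = 14
ρ = 1 − 6Σd² / [n(n²−1)] = 1 − 6×14 / (6×35) = 1 − 84/210 ≈ 0.6000

0.6000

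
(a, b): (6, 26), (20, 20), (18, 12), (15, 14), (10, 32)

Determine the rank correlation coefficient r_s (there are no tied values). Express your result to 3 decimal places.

Rank a: 1, 5, 4, 3, 2
Rank b: 4, 3, 1, 2, 5
d = rank(a) − rank(b): -3, 2, 3, 1, -3; Σd² = 32
ρ = 1 − 6Σd² / [n(n²−1)] = 1 − 6×32 / (5×24) = 1 − 192/120 ≈ -0.600

-0.600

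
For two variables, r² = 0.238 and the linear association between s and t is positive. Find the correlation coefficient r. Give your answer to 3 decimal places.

0.488

|r| = √0.238 = 0.488
The association is positive, so r = 0.488.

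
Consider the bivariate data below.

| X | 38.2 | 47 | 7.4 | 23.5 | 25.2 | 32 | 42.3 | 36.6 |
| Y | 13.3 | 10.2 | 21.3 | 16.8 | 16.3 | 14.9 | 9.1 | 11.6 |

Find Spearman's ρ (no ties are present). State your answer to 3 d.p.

Rank X: 6, 8, 1, 2, 3, 4, 7, 5
Rank Y: 4, 2, 8, 7, 6, 5, 1, 3
d = rank(X) − rank(Y): 2, 6, -7, -5, -3, -1, 6, 2; Σd² = 164
ρ = 1 − 6Σd² / [n(n²−1)] = 1 − 6×164 / (8×63) = 1 − 984/504 ≈ -0.952

-0.952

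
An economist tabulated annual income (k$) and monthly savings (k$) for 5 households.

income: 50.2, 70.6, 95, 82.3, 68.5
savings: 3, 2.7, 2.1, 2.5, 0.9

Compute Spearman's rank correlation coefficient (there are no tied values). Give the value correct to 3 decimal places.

Rank income: 1, 3, 5, 4, 2
Rank savings: 5, 4, 2, 3, 1
d = rank(income) − rank(savings): -4, -1, 3, 1, 1; Σd² = 28
ρ = 1 − 6Σd² / [n(n²−1)] = 1 − 6×28 / (5×24) = 1 − 168/120 ≈ -0.400

-0.400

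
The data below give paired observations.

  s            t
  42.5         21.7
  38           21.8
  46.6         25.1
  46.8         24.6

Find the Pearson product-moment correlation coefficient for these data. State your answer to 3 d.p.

n = 4, Σs = 173.9, Σt = 93.2, Σs² = 7612.05, Σt² = 2181.3, Σst = 4071.59
nΣst − ΣsΣt = 16286.36 − 16207.48 = 78.88
nΣs² − (Σs)² = 30448.2 − 30241.21 = 206.99; nΣt² − (Σt)² = 8725.2 − 8686.24 = 38.96
r = 78.88 / √(206.99 × 38.96) = 78.88 / 89.8016 ≈ 0.878

0.878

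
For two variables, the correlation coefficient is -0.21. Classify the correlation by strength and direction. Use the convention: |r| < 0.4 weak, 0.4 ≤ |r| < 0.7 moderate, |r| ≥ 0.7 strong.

weak negative

r = -0.21 < 0 so the relationship is negative.
|r| = 0.21, which falls in the weak range.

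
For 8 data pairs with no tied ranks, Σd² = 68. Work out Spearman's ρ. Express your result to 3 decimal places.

0.190

ρ = 1 − 6Σd² / [n(n²−1)] = 1 − 6×68 / (8×63)
  = 1 − 408/504 = 1 − 0.8095 ≈ 0.190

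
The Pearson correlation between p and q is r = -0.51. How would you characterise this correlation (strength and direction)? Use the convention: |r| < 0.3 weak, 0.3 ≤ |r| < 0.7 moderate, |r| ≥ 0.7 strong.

moderate negative

r = -0.51 < 0 so the relationship is negative.
|r| = 0.51, which falls in the moderate range.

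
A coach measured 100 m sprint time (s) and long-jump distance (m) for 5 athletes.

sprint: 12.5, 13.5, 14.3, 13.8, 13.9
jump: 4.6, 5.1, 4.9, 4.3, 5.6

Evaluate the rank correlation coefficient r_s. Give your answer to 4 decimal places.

0.3000

Rank sprint: 1, 2, 5, 3, 4
Rank jump: 2, 4, 3, 1, 5
d = rank(sprint) − rank(jump): -1, -2, 2, 2, -1; Σd² = 14
ρ = 1 − 6Σd² / [n(n²−1)] = 1 − 6×14 / (5×24) = 1 − 84/120 ≈ 0.3000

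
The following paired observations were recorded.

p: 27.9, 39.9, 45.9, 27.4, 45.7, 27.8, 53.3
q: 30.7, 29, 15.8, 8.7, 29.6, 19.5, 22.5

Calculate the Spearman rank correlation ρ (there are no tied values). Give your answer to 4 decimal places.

Rank p: 3, 4, 6, 1, 5, 2, 7
Rank q: 7, 5, 2, 1, 6, 3, 4
d = rank(p) − rank(q): -4, -1, 4, 0, -1, -1, 3; Σd² = 44
ρ = 1 − 6Σd² / [n(n²−1)] = 1 − 6×44 / (7×48) = 1 − 264/336 ≈ 0.2143

0.2143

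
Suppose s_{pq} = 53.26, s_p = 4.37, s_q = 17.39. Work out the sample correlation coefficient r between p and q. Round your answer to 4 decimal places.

r = Cov(p,q) / (s_p · s_q) = 53.26 / (4.37 × 17.39)
  = 53.26 / 75.9943 ≈ 0.7008

0.7008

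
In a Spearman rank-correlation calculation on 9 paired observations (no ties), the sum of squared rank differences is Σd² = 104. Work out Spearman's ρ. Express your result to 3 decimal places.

ρ = 1 − 6Σd² / [n(n²−1)] = 1 − 6×104 / (9×80)
  = 1 − 624/720 = 1 − 0.8667 ≈ 0.133

0.133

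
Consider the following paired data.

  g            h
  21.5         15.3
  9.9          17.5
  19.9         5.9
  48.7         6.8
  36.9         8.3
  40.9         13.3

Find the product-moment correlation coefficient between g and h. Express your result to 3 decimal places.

-0.524

n = 6, Σg = 177.8, Σh = 67.1, Σg² = 6362.38, Σh² = 867.17, Σgh = 1801.01
nΣgh − ΣgΣh = 10806.06 − 11930.38 = -1124.32
nΣg² − (Σg)² = 38174.28 − 31612.84 = 6561.44; nΣh² − (Σh)² = 5203.02 − 4502.41 = 700.61
r = -1124.32 / √(6561.44 × 700.61) = -1124.32 / 2144.0640 ≈ -0.524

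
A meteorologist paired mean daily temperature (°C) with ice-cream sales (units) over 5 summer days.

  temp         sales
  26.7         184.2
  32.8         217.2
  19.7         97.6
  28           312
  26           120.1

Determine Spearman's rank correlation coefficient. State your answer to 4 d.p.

0.9000

Rank temp: 3, 5, 1, 4, 2
Rank sales: 3, 4, 1, 5, 2
d = rank(temp) − rank(sales): 0, 1, 0, -1, 0; Σd² = 2
ρ = 1 − 6Σd² / [n(n²−1)] = 1 − 6×2 / (5×24) = 1 − 12/120 ≈ 0.9000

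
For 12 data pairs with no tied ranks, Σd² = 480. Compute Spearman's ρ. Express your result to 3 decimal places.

ρ = 1 − 6Σd² / [n(n²−1)] = 1 − 6×480 / (12×143)
  = 1 − 2880/1716 = 1 − 1.6783 ≈ -0.678

-0.678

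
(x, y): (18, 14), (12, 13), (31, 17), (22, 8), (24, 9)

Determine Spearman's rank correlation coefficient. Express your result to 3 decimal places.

0.200

Rank x: 2, 1, 5, 3, 4
Rank y: 4, 3, 5, 1, 2
d = rank(x) − rank(y): -2, -2, 0, 2, 2; Σd² = 16
ρ = 1 − 6Σd² / [n(n²−1)] = 1 − 6×16 / (5×24) = 1 − 96/120 ≈ 0.200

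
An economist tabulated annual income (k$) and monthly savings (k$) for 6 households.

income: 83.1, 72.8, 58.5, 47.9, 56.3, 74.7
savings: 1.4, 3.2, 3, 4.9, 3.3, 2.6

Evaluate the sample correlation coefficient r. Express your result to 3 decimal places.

-0.880

n = 6, Σx = 393.3, Σy = 18.4, Σx² = 26671.89, Σy² = 62.86, Σxy = 1139.52
nΣxy − ΣxΣy = 6837.12 − 7236.72 = -399.6
nΣx² − (Σx)² = 160031.34 − 154684.89 = 5346.45; nΣy² − (Σy)² = 377.16 − 338.56 = 38.6
r = -399.6 / √(5346.45 × 38.6) = -399.6 / 454.2829 ≈ -0.880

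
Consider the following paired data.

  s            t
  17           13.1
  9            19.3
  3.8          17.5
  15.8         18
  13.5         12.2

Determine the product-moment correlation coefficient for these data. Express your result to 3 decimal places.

n = 5, Σs = 59.1, Σt = 80.1, Σs² = 816.33, Σt² = 1323.19, Σst = 912
nΣst − ΣsΣt = 4560 − 4733.91 = -173.91
nΣs² − (Σs)² = 4081.65 − 3492.81 = 588.84; nΣt² − (Σt)² = 6615.95 − 6416.01 = 199.94
r = -173.91 / √(588.84 × 199.94) = -173.91 / 343.1219 ≈ -0.507

-0.507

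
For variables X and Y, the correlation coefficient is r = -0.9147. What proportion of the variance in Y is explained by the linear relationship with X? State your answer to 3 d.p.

r² = (-0.9147)² = 0.837

0.837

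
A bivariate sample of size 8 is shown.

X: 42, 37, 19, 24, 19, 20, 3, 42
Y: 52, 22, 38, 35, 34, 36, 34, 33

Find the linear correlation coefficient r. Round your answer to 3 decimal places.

0.129

n = 8, ΣX = 206, ΣY = 284, ΣX² = 6604, ΣY² = 10554, ΣXY = 7414
nΣXY − ΣXΣY = 59312 − 58504 = 808
nΣX² − (ΣX)² = 52832 − 42436 = 10396; nΣY² − (ΣY)² = 84432 − 80656 = 3776
r = 808 / √(10396 × 3776) = 808 / 6265.4047 ≈ 0.129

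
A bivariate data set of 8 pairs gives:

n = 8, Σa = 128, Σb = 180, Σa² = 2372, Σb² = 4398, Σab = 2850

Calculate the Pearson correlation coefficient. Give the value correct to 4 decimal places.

r = (nΣab − ΣaΣb) / √[(nΣa² − (Σa)²)(nΣb² − (Σb)²)]
Numerator: 8×2850 − 128×180 = -240
Denominator: √[(18976 − 16384)(35184 − 32400)] = √[2592 × 2784] = 2686.2852
r = -240 / 2686.2852 ≈ -0.0893

-0.0893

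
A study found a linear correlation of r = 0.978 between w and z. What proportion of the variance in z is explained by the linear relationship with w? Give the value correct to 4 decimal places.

0.9565

r² = (0.978)² = 0.9565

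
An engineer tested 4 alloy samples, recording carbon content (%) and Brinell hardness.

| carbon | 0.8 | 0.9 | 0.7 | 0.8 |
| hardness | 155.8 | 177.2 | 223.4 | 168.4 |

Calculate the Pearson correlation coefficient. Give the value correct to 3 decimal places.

n = 4, Σx = 3.2, Σy = 724.8, Σx² = 2.58, Σy² = 133939.6, Σxy = 575.22
nΣxy − ΣxΣy = 2300.88 − 2319.36 = -18.48
nΣx² − (Σx)² = 10.32 − 10.24 = 0.08; nΣy² − (Σy)² = 535758.4 − 525335.04 = 10423.36
r = -18.48 / √(0.08 × 10423.36) = -18.48 / 28.8768 ≈ -0.640

-0.640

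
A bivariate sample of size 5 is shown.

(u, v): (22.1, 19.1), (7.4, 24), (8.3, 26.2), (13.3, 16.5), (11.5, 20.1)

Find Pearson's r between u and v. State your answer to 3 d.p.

-0.637

n = 5, Σu = 62.6, Σv = 105.9, Σu² = 921.2, Σv² = 2303.51, Σuv = 1267.77
nΣuv − ΣuΣv = 6338.85 − 6629.34 = -290.49
nΣu² − (Σu)² = 4606 − 3918.76 = 687.24; nΣv² − (Σv)² = 11517.55 − 11214.81 = 302.74
r = -290.49 / √(687.24 × 302.74) = -290.49 / 456.1305 ≈ -0.637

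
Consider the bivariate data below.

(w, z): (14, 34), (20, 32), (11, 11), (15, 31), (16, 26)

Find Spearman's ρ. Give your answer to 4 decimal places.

0.3000

Rank w: 2, 5, 1, 3, 4
Rank z: 5, 4, 1, 3, 2
d = rank(w) − rank(z): -3, 1, 0, 0, 2; Σd² = 14
ρ = 1 − 6Σd² / [n(n²−1)] = 1 − 6×14 / (5×24) = 1 − 84/120 ≈ 0.3000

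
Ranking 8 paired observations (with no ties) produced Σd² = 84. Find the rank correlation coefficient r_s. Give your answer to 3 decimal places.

ρ = 1 − 6Σd² / [n(n²−1)] = 1 − 6×84 / (8×63)
  = 1 − 504/504 = 1 − 1.0000 ≈ 0.000

0.000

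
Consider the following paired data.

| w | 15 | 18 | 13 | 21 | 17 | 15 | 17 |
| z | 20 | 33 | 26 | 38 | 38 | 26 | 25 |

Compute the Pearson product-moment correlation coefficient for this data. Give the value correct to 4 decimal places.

0.7180

n = 7, Σw = 116, Σz = 206, Σw² = 1962, Σz² = 6354, Σwz = 3491
nΣwz − ΣwΣz = 24437 − 23896 = 541
nΣw² − (Σw)² = 13734 − 13456 = 278; nΣz² − (Σz)² = 44478 − 42436 = 2042
r = 541 / √(278 × 2042) = 541 / 753.4428 ≈ 0.7180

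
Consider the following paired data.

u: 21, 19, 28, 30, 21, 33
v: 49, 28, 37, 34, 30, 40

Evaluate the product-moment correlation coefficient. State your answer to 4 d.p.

0.2027

n = 6, Σu = 152, Σv = 218, Σu² = 4016, Σv² = 8210, Σuv = 5567
nΣuv − ΣuΣv = 33402 − 33136 = 266
nΣu² − (Σu)² = 24096 − 23104 = 992; nΣv² − (Σv)² = 49260 − 47524 = 1736
r = 266 / √(992 × 1736) = 266 / 1312.2927 ≈ 0.2027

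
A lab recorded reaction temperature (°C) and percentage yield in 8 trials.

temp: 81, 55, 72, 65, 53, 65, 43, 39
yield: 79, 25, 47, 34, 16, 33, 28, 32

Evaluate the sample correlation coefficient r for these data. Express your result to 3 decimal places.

0.744

n = 8, Σx = 473, Σy = 294, Σx² = 29399, Σy² = 13384, Σxy = 18813
nΣxy − ΣxΣy = 150504 − 139062 = 11442
nΣx² − (Σx)² = 235192 − 223729 = 11463; nΣy² − (Σy)² = 107072 − 86436 = 20636
r = 11442 / √(11463 × 20636) = 11442 / 15380.1973 ≈ 0.744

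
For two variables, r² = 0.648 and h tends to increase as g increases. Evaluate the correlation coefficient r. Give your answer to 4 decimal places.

0.8050

|r| = √0.648 = 0.8050
The association is positive, so r = 0.8050.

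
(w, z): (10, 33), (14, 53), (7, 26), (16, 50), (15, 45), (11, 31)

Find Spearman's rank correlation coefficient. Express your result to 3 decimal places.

Rank w: 2, 4, 1, 6, 5, 3
Rank z: 3, 6, 1, 5, 4, 2
d = rank(w) − rank(z): -1, -2, 0, 1, 1, 1; Σd² = 8
ρ = 1 − 6Σd² / [n(n²−1)] = 1 − 6×8 / (6×35) = 1 − 48/210 ≈ 0.771

0.771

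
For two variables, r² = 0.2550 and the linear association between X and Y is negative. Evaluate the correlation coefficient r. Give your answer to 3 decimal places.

-0.505

|r| = √0.2550 = 0.505
The association is negative, so r = −0.505.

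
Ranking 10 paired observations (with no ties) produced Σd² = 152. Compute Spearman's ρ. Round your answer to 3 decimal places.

0.079

ρ = 1 − 6Σd² / [n(n²−1)] = 1 − 6×152 / (10×99)
  = 1 − 912/990 = 1 − 0.9212 ≈ 0.079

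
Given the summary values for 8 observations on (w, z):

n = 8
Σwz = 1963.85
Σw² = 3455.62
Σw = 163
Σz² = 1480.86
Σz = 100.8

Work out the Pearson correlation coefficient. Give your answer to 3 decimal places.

-0.534

r = (nΣwz − ΣwΣz) / √[(nΣw² − (Σw)²)(nΣz² − (Σz)²)]
Numerator: 8×1963.85 − 163×100.8 = -719.6
Denominator: √[(27644.96 − 26569)(11846.88 − 10160.64)] = √[1075.96 × 1686.24] = 1346.9695
r = -719.6 / 1346.9695 ≈ -0.534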